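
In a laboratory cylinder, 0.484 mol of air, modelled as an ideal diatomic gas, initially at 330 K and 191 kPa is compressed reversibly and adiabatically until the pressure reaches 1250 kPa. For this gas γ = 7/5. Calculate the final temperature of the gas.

V₁ = nRT₁/P₁ = 0.484×8.314×330/191 = 6.95 L.
Adiabatic: T₂/T₁ = (P₂/P₁)^((γ−1)/γ) ⇒ T₂ = 330×(6.54)^0.286 = 564 K; V₂ = 1.82 L.

564 K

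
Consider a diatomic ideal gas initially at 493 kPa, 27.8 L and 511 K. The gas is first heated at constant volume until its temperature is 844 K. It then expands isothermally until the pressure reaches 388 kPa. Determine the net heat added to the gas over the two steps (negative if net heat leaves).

39100 J

n = P₁V₁/(RT₁) = 493×27.8/(8.314×511) = 3.23 mol.
Step 1 — Isochoric: V stays 27.8 L; P/T = const ⇒ T₂ = 844 K, P₂ = 814 kPa.
W = 0 (no volume change).
ΔU = nCvΔT = 3.23×20.8×(844−511) = 22300 J.
Q = ΔU = 22300 J.
State after step 1: P = 814 kPa, V = 27.8 L, T = 844 K.
Step 2 — Isothermal: T stays 844 K; PV = const ⇒ V₂ = 58.3 L, P₂ = 388 kPa.
ΔU = 0 (ideal gas, T constant).
W = nRT ln(V₂/V₁) = 3.23×8.314×844×ln(2.10) = 16800 J.
Q = ΔU + W = 16800 J.
Net over both steps: W = 16800 J, Q = 39100 J, ΔU = 22300 J.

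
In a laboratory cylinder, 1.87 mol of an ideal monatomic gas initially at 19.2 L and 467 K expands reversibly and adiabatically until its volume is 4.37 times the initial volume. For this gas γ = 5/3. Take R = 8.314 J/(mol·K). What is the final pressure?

32.4 kPa

P₁ = nRT₁/V₁ = 1.87×8.314×467/19.2 = 378 kPa.
Adiabatic: TV^(γ−1) = const ⇒ T₂ = 467×(0.229)^0.667 = 175 K; PV^γ = const ⇒ P₂ = 32.4 kPa.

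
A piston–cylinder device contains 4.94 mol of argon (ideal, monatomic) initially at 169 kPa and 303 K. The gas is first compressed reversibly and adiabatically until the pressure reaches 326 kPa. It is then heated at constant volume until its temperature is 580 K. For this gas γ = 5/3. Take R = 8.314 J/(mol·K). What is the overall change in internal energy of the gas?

17100 J

V₁ = nRT₁/P₁ = 4.94×8.314×303/169 = 73.6 L.
Step 1 — Adiabatic: T₂/T₁ = (P₂/P₁)^((γ−1)/γ) ⇒ T₂ = 303×(1.93)^0.400 = 394 K; V₂ = 49.6 L.
ΔU = nCvΔT = 4.94×12.5×(394−303) = 5610 J.
Q = 0 for an adiabatic process, so W = −ΔU = -5610 J.
State after step 1: P = 326 kPa, V = 49.6 L, T = 394 K.
Step 2 — Isochoric: V stays 49.6 L; P/T = const ⇒ T₂ = 580 K, P₂ = 480 kPa.
W = 0 (no volume change).
ΔU = nCvΔT = 4.94×12.5×(580−394) = 11500 J.
Q = ΔU = 11500 J.
Net over both steps: W = -5610 J, Q = 11500 J, ΔU = 17100 J.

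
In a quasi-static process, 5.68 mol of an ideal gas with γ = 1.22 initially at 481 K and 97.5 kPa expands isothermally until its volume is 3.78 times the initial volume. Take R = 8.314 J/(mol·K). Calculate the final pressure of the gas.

V₁ = nRT₁/P₁ = 5.68×8.314×481/97.5 = 233 L.
Isothermal: T stays 481 K; PV = const ⇒ V₂ = 881 L, P₂ = 25.8 kPa.

25.8 kPa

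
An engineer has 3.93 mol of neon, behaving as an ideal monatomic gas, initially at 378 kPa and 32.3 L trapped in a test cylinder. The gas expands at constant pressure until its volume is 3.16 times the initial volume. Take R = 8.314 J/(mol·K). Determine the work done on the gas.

T₁ = P₁V₁/(nR) = 378×32.3/(3.93×8.314) = 374 K.
Isobaric: P stays 378 kPa; V/T = const ⇒ T₂ = 1180 K, V₂ = 102 L.
W = PΔV = 378×(102−32.3) kPa·L = 26400 J.
Work done on the gas = −W_by = -26400 J.

-26400 J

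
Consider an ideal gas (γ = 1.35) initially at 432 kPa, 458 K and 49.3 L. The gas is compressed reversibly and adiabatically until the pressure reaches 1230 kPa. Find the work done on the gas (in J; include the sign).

n = P₁V₁/(RT₁) = 432×49.3/(8.314×458) = 5.59 mol.
Adiabatic: T₂/T₁ = (P₂/P₁)^((γ−1)/γ) ⇒ T₂ = 458×(2.85)^0.259 = 601 K; V₂ = 22.7 L.
ΔU = nCvΔT = 5.59×23.8×(601−458) = 19000 J.
Q = 0 for an adiabatic process, so W = −ΔU = -19000 J.
Work done on the gas = −W_by = 19000 J.

19000 J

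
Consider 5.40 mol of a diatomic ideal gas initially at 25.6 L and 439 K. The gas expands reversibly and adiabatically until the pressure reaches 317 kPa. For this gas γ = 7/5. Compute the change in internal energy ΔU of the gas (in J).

-11000 J

P₁ = nRT₁/V₁ = 5.40×8.314×439/25.6 = 770 kPa.
Adiabatic: T₂/T₁ = (P₂/P₁)^((γ−1)/γ) ⇒ T₂ = 439×(0.412)^0.286 = 341 K; V₂ = 48.3 L.
For an ideal gas ΔU = nCvΔT with Cv = (5/2)R = 20.8 J/(mol·K).
ΔU = 5.40×20.8×(341−439) = -11000 J.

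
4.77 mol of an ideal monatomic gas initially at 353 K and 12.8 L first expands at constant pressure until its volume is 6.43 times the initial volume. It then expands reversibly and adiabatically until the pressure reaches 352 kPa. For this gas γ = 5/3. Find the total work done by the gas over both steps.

P₁ = nRT₁/V₁ = 4.77×8.314×353/12.8 = 1090 kPa.
Step 1 — Isobaric: P stays 1090 kPa; V/T = const ⇒ T₂ = 2270 K, V₂ = 82.3 L.
W = PΔV = 1090×(82.3−12.8) kPa·L = 76000 J.
ΔU = nCvΔT = 4.77×12.5×(2270−353) = 114000 J.
Q = ΔU + W = nCpΔT = 190000 J.
State after step 1: P = 1090 kPa, V = 82.3 L, T = 2270 K.
Step 2 — Adiabatic: T₂/T₁ = (P₂/P₁)^((γ−1)/γ) ⇒ T₂ = 2270×(0.322)^0.400 = 1440 K; V₂ = 162 L.
ΔU = nCvΔT = 4.77×12.5×(1440−2270) = -49200 J.
Q = 0 for an adiabatic process, so W = −ΔU = 49200 J.
Net over both steps: W = 125000 J, Q = 190000 J, ΔU = 64800 J.

125000 J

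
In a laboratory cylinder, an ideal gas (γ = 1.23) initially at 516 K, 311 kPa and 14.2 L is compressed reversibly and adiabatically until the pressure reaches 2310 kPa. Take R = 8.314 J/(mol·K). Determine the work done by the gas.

-8740 J

n = P₁V₁/(RT₁) = 311×14.2/(8.314×516) = 1.03 mol.
Adiabatic: T₂/T₁ = (P₂/P₁)^((γ−1)/γ) ⇒ T₂ = 516×(7.43)^0.187 = 751 K; V₂ = 2.78 L.
ΔU = nCvΔT = 1.03×36.1×(751−516) = 8740 J.
Q = 0 for an adiabatic process, so W = −ΔU = -8740 J.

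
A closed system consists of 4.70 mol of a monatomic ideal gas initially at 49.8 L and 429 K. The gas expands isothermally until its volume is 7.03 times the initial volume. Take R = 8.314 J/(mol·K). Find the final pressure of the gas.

P₁ = nRT₁/V₁ = 4.70×8.314×429/49.8 = 337 kPa.
Isothermal: T stays 429 K; PV = const ⇒ V₂ = 350 L, P₂ = 47.9 kPa.

47.9 kPa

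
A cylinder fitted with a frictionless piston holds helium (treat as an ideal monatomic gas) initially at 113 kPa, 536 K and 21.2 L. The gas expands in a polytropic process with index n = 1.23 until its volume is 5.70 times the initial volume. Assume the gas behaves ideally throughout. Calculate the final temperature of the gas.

Polytropic n=1.23: T₂ = T₁(V₁/V₂)^(n−1) = 536×(0.175)^0.23 = 359 K; P₂ = P₁(V₁/V₂)^n = 13.3 kPa.

359 K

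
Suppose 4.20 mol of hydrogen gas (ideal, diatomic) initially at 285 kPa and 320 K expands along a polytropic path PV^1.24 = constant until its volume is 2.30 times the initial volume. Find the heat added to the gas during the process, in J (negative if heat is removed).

3370 J

V₁ = nRT₁/P₁ = 4.20×8.314×320/285 = 39.2 L.
Polytropic n=1.24: T₂ = T₁(V₁/V₂)^(n−1) = 320×(0.435)^0.24 = 262 K; P₂ = P₁(V₁/V₂)^n = 101 kPa.
W = (P₁V₁−P₂V₂)/(n−1) = (285×39.2−101×90.2)/0.24 = 8440 J.
ΔU = nCvΔT = 4.20×20.8×(262−320) = -5060 J.
Q = ΔU + W = 3370 J.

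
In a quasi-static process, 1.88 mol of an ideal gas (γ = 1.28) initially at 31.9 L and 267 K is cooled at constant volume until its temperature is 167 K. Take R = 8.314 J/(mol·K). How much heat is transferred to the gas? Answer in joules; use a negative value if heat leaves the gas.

-5580 J

P₁ = nRT₁/V₁ = 1.88×8.314×267/31.9 = 131 kPa.
Isochoric: V stays 31.9 L; P/T = const ⇒ T₂ = 167 K, P₂ = 81.8 kPa.
W = 0 (no volume change).
ΔU = nCvΔT = 1.88×29.7×(167−267) = -5580 J.
Q = ΔU = -5580 J.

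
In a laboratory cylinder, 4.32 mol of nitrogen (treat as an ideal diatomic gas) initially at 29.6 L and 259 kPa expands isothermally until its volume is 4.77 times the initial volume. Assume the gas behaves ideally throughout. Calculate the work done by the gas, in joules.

12000 J

T₁ = P₁V₁/(nR) = 259×29.6/(4.32×8.314) = 213 K.
Isothermal: T stays 213 K; PV = const ⇒ V₂ = 141 L, P₂ = 54.3 kPa.
W = nRT ln(V₂/V₁) = 4.32×8.314×213×ln(4.77) = 12000 J.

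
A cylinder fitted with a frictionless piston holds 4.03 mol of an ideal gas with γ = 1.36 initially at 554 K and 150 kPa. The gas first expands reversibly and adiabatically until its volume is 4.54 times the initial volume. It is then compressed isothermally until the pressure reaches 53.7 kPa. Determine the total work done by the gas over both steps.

V₁ = nRT₁/P₁ = 4.03×8.314×554/150 = 124 L.
Step 1 — Adiabatic: TV^(γ−1) = const ⇒ T₂ = 554×(0.220)^0.360 = 321 K; PV^γ = const ⇒ P₂ = 19.2 kPa.
ΔU = nCvΔT = 4.03×23.1×(321−554) = -21700 J.
Q = 0 for an adiabatic process, so W = −ΔU = 21700 J.
State after step 1: P = 19.2 kPa, V = 562 L, T = 321 K.
Step 2 — Isothermal: T stays 321 K; PV = const ⇒ V₂ = 200 L, P₂ = 53.7 kPa.
ΔU = 0 (ideal gas, T constant).
W = nRT ln(V₂/V₁) = 4.03×8.314×321×ln(0.357) = -11100 J.
Q = ΔU + W = -11100 J.
Net over both steps: W = 10600 J, Q = -11100 J, ΔU = -21700 J.

10600 J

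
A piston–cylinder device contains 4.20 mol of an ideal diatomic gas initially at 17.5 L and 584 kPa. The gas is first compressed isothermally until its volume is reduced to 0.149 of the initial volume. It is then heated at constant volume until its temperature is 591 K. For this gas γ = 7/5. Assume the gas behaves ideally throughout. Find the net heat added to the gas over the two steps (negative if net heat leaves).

T₁ = P₁V₁/(nR) = 584×17.5/(4.20×8.314) = 293 K.
Step 1 — Isothermal: T stays 293 K; PV = const ⇒ V₂ = 2.61 L, P₂ = 3920 kPa.
ΔU = 0 (ideal gas, T constant).
W = nRT ln(V₂/V₁) = 4.20×8.314×293×ln(0.149) = -19500 J.
Q = ΔU + W = -19500 J.
State after step 1: P = 3920 kPa, V = 2.61 L, T = 293 K.
Step 2 — Isochoric: V stays 2.61 L; P/T = const ⇒ T₂ = 591 K, P₂ = 7910 kPa.
W = 0 (no volume change).
ΔU = nCvΔT = 4.20×20.8×(591−293) = 26000 J.
Q = ΔU = 26000 J.
Net over both steps: W = -19500 J, Q = 6590 J, ΔU = 26000 J.

6590 J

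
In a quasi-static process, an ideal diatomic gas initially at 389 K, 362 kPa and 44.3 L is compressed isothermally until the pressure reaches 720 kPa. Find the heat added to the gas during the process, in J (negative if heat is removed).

-11000 J

n = P₁V₁/(RT₁) = 362×44.3/(8.314×389) = 4.96 mol.
Isothermal: T stays 389 K; PV = const ⇒ V₂ = 22.3 L, P₂ = 720 kPa.
ΔU = 0 (ideal gas, T constant).
W = nRT ln(V₂/V₁) = 4.96×8.314×389×ln(0.503) = -11000 J.
Q = ΔU + W = -11000 J.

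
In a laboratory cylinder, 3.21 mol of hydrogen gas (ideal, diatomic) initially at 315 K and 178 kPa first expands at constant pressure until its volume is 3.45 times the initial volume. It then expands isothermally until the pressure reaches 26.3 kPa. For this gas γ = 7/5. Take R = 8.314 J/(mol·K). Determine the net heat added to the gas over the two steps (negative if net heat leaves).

V₁ = nRT₁/P₁ = 3.21×8.314×315/178 = 47.2 L.
Step 1 — Isobaric: P stays 178 kPa; V/T = const ⇒ T₂ = 1090 K, V₂ = 163 L.
W = PΔV = 178×(163−47.2) kPa·L = 20600 J.
ΔU = nCvΔT = 3.21×20.8×(1090−315) = 51500 J.
Q = ΔU + W = nCpΔT = 72100 J.
State after step 1: P = 178 kPa, V = 163 L, T = 1090 K.
Step 2 — Isothermal: T stays 1090 K; PV = const ⇒ V₂ = 1100 L, P₂ = 26.3 kPa.
ΔU = 0 (ideal gas, T constant).
W = nRT ln(V₂/V₁) = 3.21×8.314×1090×ln(6.77) = 55500 J.
Q = ΔU + W = 55500 J.
Net over both steps: W = 76100 J, Q = 128000 J, ΔU = 51500 J.

128000 J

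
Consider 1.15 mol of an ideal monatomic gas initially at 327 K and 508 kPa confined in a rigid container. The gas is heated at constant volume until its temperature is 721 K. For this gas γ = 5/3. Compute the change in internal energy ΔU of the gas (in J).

5650 J

V₁ = nRT₁/P₁ = 1.15×8.314×327/508 = 6.15 L.
Isochoric: V stays 6.15 L; P/T = const ⇒ T₂ = 721 K, P₂ = 1120 kPa.
For an ideal gas ΔU = nCvΔT with Cv = (3/2)R = 12.5 J/(mol·K).
ΔU = 1.15×12.5×(721−327) = 5650 J.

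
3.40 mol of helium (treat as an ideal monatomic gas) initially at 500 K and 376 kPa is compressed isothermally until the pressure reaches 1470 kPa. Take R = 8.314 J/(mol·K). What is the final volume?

V₁ = nRT₁/P₁ = 3.40×8.314×500/376 = 37.6 L.
Isothermal: T stays 500 K; PV = const ⇒ V₂ = 9.61 L, P₂ = 1470 kPa.

9.61 L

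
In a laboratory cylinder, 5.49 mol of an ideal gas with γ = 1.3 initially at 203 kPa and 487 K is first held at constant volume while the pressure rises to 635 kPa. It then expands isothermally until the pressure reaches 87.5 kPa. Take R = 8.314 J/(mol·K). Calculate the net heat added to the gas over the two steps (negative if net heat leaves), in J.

295000 J

V₁ = nRT₁/P₁ = 5.49×8.314×487/203 = 110 L.
Step 1 — Isochoric: V stays 110 L; P/T = const ⇒ T₂ = 1520 K, P₂ = 635 kPa.
W = 0 (no volume change).
ΔU = nCvΔT = 5.49×27.7×(1520−487) = 158000 J.
Q = ΔU = 158000 J.
State after step 1: P = 635 kPa, V = 110 L, T = 1520 K.
Step 2 — Isothermal: T stays 1520 K; PV = const ⇒ V₂ = 795 L, P₂ = 87.5 kPa.
ΔU = 0 (ideal gas, T constant).
W = nRT ln(V₂/V₁) = 5.49×8.314×1520×ln(7.26) = 138000 J.
Q = ΔU + W = 138000 J.
Net over both steps: W = 138000 J, Q = 295000 J, ΔU = 158000 J.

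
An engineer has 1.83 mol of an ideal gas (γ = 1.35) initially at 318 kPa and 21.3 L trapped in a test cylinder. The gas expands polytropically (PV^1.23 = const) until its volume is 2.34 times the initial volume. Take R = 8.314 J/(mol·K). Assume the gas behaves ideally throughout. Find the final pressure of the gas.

112 kPa

T₁ = P₁V₁/(nR) = 318×21.3/(1.83×8.314) = 445 K.
Polytropic n=1.23: T₂ = T₁(V₁/V₂)^(n−1) = 445×(0.427)^0.23 = 366 K; P₂ = P₁(V₁/V₂)^n = 112 kPa.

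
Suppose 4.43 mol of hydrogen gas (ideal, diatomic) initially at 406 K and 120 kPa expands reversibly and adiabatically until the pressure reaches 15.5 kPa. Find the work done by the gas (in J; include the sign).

16600 J

V₁ = nRT₁/P₁ = 4.43×8.314×406/120 = 125 L.
Adiabatic: T₂/T₁ = (P₂/P₁)^((γ−1)/γ) ⇒ T₂ = 406×(0.129)^0.286 = 226 K; V₂ = 538 L.
ΔU = nCvΔT = 4.43×20.8×(226−406) = -16600 J.
Q = 0 for an adiabatic process, so W = −ΔU = 16600 J.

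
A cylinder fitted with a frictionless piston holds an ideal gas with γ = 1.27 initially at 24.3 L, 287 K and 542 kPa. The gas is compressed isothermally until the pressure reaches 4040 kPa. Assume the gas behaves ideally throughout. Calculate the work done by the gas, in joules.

-26500 J

n = P₁V₁/(RT₁) = 542×24.3/(8.314×287) = 5.52 mol.
Isothermal: T stays 287 K; PV = const ⇒ V₂ = 3.26 L, P₂ = 4040 kPa.
W = nRT ln(V₂/V₁) = 5.52×8.314×287×ln(0.134) = -26500 J.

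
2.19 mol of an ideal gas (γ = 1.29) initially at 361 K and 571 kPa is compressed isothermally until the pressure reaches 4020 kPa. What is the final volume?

1.64 L

V₁ = nRT₁/P₁ = 2.19×8.314×361/571 = 11.5 L.
Isothermal: T stays 361 K; PV = const ⇒ V₂ = 1.64 L, P₂ = 4020 kPa.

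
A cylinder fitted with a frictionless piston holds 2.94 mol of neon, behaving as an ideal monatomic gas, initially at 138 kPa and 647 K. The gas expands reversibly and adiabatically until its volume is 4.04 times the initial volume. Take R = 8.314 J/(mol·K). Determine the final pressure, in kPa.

13.5 kPa

V₁ = nRT₁/P₁ = 2.94×8.314×647/138 = 115 L.
Adiabatic: TV^(γ−1) = const ⇒ T₂ = 647×(0.248)^0.667 = 255 K; PV^γ = const ⇒ P₂ = 13.5 kPa.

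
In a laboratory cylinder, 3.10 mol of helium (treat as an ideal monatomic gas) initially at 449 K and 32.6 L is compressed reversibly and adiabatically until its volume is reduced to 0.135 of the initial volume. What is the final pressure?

9990 kPa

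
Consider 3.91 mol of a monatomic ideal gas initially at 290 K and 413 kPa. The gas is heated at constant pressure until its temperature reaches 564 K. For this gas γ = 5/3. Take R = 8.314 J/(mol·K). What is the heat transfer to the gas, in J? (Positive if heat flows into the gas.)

22300 J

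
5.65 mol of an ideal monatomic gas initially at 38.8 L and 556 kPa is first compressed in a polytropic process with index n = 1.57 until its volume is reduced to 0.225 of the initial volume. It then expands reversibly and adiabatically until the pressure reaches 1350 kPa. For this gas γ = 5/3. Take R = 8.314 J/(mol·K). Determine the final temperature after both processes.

T₁ = P₁V₁/(nR) = 556×38.8/(5.65×8.314) = 459 K.
Step 1 — Polytropic n=1.57: T₂ = T₁(V₁/V₂)^(n−1) = 459×(4.44)^0.57 = 1070 K; P₂ = P₁(V₁/V₂)^n = 5780 kPa.
W = (P₁V₁−P₂V₂)/(n−1) = (556×38.8−5780×8.73)/0.57 = -50700 J.
ΔU = nCvΔT = 5.65×12.5×(1070−459) = 43400 J.
Q = ΔU + W = -7350 J.
State after step 1: P = 5780 kPa, V = 8.73 L, T = 1070 K.
Step 2 — Adiabatic: T₂/T₁ = (P₂/P₁)^((γ−1)/γ) ⇒ T₂ = 1070×(0.233)^0.400 = 601 K; V₂ = 20.9 L.
ΔU = nCvΔT = 5.65×12.5×(601−1070) = -33400 J.
Q = 0 for an adiabatic process, so W = −ΔU = 33400 J.
Net over both steps: W = -17300 J, Q = -7350 J, ΔU = 9960 J.

601 K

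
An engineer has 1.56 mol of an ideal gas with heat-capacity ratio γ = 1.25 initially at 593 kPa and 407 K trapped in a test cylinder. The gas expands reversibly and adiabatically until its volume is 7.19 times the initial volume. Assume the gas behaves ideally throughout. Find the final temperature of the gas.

V₁ = nRT₁/P₁ = 1.56×8.314×407/593 = 8.90 L.
Adiabatic: TV^(γ−1) = const ⇒ T₂ = 407×(0.139)^0.250 = 249 K; PV^γ = const ⇒ P₂ = 50.4 kPa.

249 K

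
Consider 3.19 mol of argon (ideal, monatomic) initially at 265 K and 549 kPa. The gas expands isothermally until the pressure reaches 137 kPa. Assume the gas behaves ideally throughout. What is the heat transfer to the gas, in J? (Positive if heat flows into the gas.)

9760 J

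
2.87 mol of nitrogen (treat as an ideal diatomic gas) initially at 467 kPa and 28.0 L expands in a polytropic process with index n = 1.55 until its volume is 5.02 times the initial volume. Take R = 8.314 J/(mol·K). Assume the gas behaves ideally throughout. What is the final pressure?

38.3 kPa

T₁ = P₁V₁/(nR) = 467×28.0/(2.87×8.314) = 548 K.
Polytropic n=1.55: T₂ = T₁(V₁/V₂)^(n−1) = 548×(0.199)^0.55 = 226 K; P₂ = P₁(V₁/V₂)^n = 38.3 kPa.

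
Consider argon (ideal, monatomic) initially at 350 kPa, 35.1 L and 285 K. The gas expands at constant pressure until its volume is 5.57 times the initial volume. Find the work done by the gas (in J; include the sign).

56100 J

n = P₁V₁/(RT₁) = 350×35.1/(8.314×285) = 5.18 mol.
Isobaric: P stays 350 kPa; V/T = const ⇒ T₂ = 1590 K, V₂ = 196 L.
W = PΔV = 350×(196−35.1) kPa·L = 56100 J.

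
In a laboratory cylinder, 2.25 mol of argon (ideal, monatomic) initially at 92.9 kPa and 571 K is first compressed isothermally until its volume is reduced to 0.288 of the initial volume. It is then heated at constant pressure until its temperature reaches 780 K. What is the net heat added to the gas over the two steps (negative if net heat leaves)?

-3520 J

V₁ = nRT₁/P₁ = 2.25×8.314×571/92.9 = 115 L.
Step 1 — Isothermal: T stays 571 K; PV = const ⇒ V₂ = 33.1 L, P₂ = 323 kPa.
ΔU = 0 (ideal gas, T constant).
W = nRT ln(V₂/V₁) = 2.25×8.314×571×ln(0.288) = -13300 J.
Q = ΔU + W = -13300 J.
State after step 1: P = 323 kPa, V = 33.1 L, T = 571 K.
Step 2 — Isobaric: P stays 323 kPa; V/T = const ⇒ T₂ = 780 K, V₂ = 45.2 L.
W = PΔV = 323×(45.2−33.1) kPa·L = 3910 J.
ΔU = nCvΔT = 2.25×12.5×(780−571) = 5860 J.
Q = ΔU + W = nCpΔT = 9770 J.
Net over both steps: W = -9390 J, Q = -3520 J, ΔU = 5860 J.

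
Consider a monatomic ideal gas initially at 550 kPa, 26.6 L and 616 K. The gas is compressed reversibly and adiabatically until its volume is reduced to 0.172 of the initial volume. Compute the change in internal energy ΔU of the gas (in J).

49000 J

n = P₁V₁/(RT₁) = 550×26.6/(8.314×616) = 2.86 mol.
Adiabatic: TV^(γ−1) = const ⇒ T₂ = 616×(5.81)^0.667 = 1990 K; PV^γ = const ⇒ P₂ = 10300 kPa.
For an ideal gas ΔU = nCvΔT with Cv = (3/2)R = 12.5 J/(mol·K).
ΔU = 2.86×12.5×(1990−616) = 49000 J.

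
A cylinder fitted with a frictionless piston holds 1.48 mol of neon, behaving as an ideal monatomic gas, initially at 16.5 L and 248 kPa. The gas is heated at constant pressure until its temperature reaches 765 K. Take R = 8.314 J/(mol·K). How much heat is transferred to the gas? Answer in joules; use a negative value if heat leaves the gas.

13300 J

T₁ = P₁V₁/(nR) = 248×16.5/(1.48×8.314) = 333 K.
Isobaric: P stays 248 kPa; V/T = const ⇒ T₂ = 765 K, V₂ = 38.0 L.
W = PΔV = 248×(38.0−16.5) kPa·L = 5320 J.
ΔU = nCvΔT = 1.48×12.5×(765−333) = 7980 J.
Q = ΔU + W = nCpΔT = 13300 J.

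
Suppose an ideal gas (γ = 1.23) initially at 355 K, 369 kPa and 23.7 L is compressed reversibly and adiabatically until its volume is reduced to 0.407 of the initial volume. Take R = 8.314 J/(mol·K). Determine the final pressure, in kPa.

Adiabatic: TV^(γ−1) = const ⇒ T₂ = 355×(2.46)^0.230 = 437 K; PV^γ = const ⇒ P₂ = 1110 kPa.

1110 kPa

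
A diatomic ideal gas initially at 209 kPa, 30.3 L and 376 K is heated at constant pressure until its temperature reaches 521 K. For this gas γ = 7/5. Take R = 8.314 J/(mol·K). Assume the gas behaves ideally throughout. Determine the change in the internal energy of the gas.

n = P₁V₁/(RT₁) = 209×30.3/(8.314×376) = 2.03 mol.
Isobaric: P stays 209 kPa; V/T = const ⇒ T₂ = 521 K, V₂ = 42.0 L.
For an ideal gas ΔU = nCvΔT with Cv = (5/2)R = 20.8 J/(mol·K).
ΔU = 2.03×20.8×(521−376) = 6110 J.

6110 J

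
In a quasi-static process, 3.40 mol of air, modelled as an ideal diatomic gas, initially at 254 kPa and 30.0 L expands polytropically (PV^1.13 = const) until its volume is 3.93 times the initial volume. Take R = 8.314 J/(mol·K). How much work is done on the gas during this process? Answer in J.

-9550 J

T₁ = P₁V₁/(nR) = 254×30.0/(3.40×8.314) = 270 K.
Polytropic n=1.13: T₂ = T₁(V₁/V₂)^(n−1) = 270×(0.254)^0.13 = 226 K; P₂ = P₁(V₁/V₂)^n = 54.1 kPa.
W = (P₁V₁−P₂V₂)/(n−1) = (254×30.0−54.1×118)/0.13 = 9550 J.
Work done on the gas = −W_by = -9550 J.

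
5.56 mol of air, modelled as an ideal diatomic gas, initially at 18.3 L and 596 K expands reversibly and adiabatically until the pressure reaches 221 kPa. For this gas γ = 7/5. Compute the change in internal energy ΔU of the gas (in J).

P₁ = nRT₁/V₁ = 5.56×8.314×596/18.3 = 1510 kPa.
Adiabatic: T₂/T₁ = (P₂/P₁)^((γ−1)/γ) ⇒ T₂ = 596×(0.147)^0.286 = 344 K; V₂ = 72.1 L.
For an ideal gas ΔU = nCvΔT with Cv = (5/2)R = 20.8 J/(mol·K).
ΔU = 5.56×20.8×(344−596) = -29100 J.

-29100 J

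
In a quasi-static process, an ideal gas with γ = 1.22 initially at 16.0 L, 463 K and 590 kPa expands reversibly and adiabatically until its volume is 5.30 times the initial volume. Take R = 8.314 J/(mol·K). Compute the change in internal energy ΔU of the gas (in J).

n = P₁V₁/(RT₁) = 590×16.0/(8.314×463) = 2.45 mol.
Adiabatic: TV^(γ−1) = const ⇒ T₂ = 463×(0.189)^0.220 = 321 K; PV^γ = const ⇒ P₂ = 77.1 kPa.
For an ideal gas ΔU = nCvΔT with Cv = R/(γ−1) = 37.8 J/(mol·K).
ΔU = 2.45×37.8×(321−463) = -13200 J.

-13200 J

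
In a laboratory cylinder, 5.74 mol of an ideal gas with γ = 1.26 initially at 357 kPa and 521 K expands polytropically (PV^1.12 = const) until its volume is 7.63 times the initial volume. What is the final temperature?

408 K

V₁ = nRT₁/P₁ = 5.74×8.314×521/357 = 69.6 L.
Polytropic n=1.12: T₂ = T₁(V₁/V₂)^(n−1) = 521×(0.131)^0.12 = 408 K; P₂ = P₁(V₁/V₂)^n = 36.7 kPa.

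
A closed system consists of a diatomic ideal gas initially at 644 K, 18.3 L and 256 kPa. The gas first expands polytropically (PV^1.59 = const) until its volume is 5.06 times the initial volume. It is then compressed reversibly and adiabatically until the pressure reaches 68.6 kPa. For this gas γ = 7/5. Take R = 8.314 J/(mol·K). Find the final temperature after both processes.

355 K

n = P₁V₁/(RT₁) = 256×18.3/(8.314×644) = 0.875 mol.
Step 1 — Polytropic n=1.59: T₂ = T₁(V₁/V₂)^(n−1) = 644×(0.198)^0.59 = 247 K; P₂ = P₁(V₁/V₂)^n = 19.4 kPa.
W = (P₁V₁−P₂V₂)/(n−1) = (256×18.3−19.4×92.6)/0.59 = 4890 J.
ΔU = nCvΔT = 0.875×20.8×(247−644) = -7210 J.
Q = ΔU + W = -2320 J.
State after step 1: P = 19.4 kPa, V = 92.6 L, T = 247 K.
Step 2 — Adiabatic: T₂/T₁ = (P₂/P₁)^((γ−1)/γ) ⇒ T₂ = 247×(3.53)^0.286 = 355 K; V₂ = 37.6 L.
ΔU = nCvΔT = 0.875×20.8×(355−247) = 1950 J.
Q = 0 for an adiabatic process, so W = −ΔU = -1950 J.
Net over both steps: W = 2940 J, Q = -2320 J, ΔU = -5260 J.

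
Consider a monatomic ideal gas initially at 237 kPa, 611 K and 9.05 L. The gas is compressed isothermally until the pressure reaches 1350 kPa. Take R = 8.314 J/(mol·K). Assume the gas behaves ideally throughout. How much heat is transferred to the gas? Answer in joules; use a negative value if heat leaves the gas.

n = P₁V₁/(RT₁) = 237×9.05/(8.314×611) = 0.422 mol.
Isothermal: T stays 611 K; PV = const ⇒ V₂ = 1.59 L, P₂ = 1350 kPa.
ΔU = 0 (ideal gas, T constant).
W = nRT ln(V₂/V₁) = 0.422×8.314×611×ln(0.176) = -3730 J.
Q = ΔU + W = -3730 J.

-3730 J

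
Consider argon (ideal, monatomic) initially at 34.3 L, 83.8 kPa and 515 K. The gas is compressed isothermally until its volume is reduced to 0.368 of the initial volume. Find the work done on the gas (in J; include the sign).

n = P₁V₁/(RT₁) = 83.8×34.3/(8.314×515) = 0.671 mol.
Isothermal: T stays 515 K; PV = const ⇒ V₂ = 12.6 L, P₂ = 228 kPa.
W = nRT ln(V₂/V₁) = 0.671×8.314×515×ln(0.368) = -2870 J.
Work done on the gas = −W_by = 2870 J.

2870 J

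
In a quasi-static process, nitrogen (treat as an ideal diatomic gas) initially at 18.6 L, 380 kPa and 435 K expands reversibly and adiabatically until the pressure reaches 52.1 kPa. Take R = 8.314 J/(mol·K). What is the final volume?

Adiabatic: T₂/T₁ = (P₂/P₁)^((γ−1)/γ) ⇒ T₂ = 435×(0.137)^0.286 = 247 K; V₂ = 76.9 L.

76.9 L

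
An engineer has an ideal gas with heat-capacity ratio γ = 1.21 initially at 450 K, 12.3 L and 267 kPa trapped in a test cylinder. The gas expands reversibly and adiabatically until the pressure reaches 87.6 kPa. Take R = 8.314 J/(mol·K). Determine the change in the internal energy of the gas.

n = P₁V₁/(RT₁) = 267×12.3/(8.314×450) = 0.878 mol.
Adiabatic: T₂/T₁ = (P₂/P₁)^((γ−1)/γ) ⇒ T₂ = 450×(0.328)^0.174 = 371 K; V₂ = 30.9 L.
For an ideal gas ΔU = nCvΔT with Cv = R/(γ−1) = 39.6 J/(mol·K).
ΔU = 0.878×39.6×(371−450) = -2750 J.

-2750 J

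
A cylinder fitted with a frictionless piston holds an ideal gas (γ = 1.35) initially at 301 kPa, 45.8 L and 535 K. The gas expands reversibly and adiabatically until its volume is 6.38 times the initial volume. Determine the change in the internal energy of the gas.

n = P₁V₁/(RT₁) = 301×45.8/(8.314×535) = 3.10 mol.
Adiabatic: TV^(γ−1) = const ⇒ T₂ = 535×(0.157)^0.350 = 280 K; PV^γ = const ⇒ P₂ = 24.7 kPa.
For an ideal gas ΔU = nCvΔT with Cv = R/(γ−1) = 23.8 J/(mol·K).
ΔU = 3.10×23.8×(280−535) = -18800 J.

-18800 J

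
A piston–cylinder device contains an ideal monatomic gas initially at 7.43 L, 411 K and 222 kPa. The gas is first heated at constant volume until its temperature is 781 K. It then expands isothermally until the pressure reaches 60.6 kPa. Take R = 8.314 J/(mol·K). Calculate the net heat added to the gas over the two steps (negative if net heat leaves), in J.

n = P₁V₁/(RT₁) = 222×7.43/(8.314×411) = 0.483 mol.
Step 1 — Isochoric: V stays 7.43 L; P/T = const ⇒ T₂ = 781 K, P₂ = 422 kPa.
W = 0 (no volume change).
ΔU = nCvΔT = 0.483×12.5×(781−411) = 2230 J.
Q = ΔU = 2230 J.
State after step 1: P = 422 kPa, V = 7.43 L, T = 781 K.
Step 2 — Isothermal: T stays 781 K; PV = const ⇒ V₂ = 51.7 L, P₂ = 60.6 kPa.
ΔU = 0 (ideal gas, T constant).
W = nRT ln(V₂/V₁) = 0.483×8.314×781×ln(6.96) = 6080 J.
Q = ΔU + W = 6080 J.
Net over both steps: W = 6080 J, Q = 8310 J, ΔU = 2230 J.

8310 J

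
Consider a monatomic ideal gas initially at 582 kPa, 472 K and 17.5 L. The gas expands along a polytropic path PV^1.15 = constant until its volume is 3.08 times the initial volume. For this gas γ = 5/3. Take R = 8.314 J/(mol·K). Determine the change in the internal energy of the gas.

n = P₁V₁/(RT₁) = 582×17.5/(8.314×472) = 2.60 mol.
Polytropic n=1.15: T₂ = T₁(V₁/V₂)^(n−1) = 472×(0.325)^0.15 = 399 K; P₂ = P₁(V₁/V₂)^n = 160 kPa.
For an ideal gas ΔU = nCvΔT with Cv = (3/2)R = 12.5 J/(mol·K).
ΔU = 2.60×12.5×(399−472) = -2370 J.

-2370 J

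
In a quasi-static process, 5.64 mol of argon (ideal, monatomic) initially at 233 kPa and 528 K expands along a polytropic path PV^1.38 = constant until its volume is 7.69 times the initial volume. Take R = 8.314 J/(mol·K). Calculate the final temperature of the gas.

243 K

V₁ = nRT₁/P₁ = 5.64×8.314×528/233 = 106 L.
Polytropic n=1.38: T₂ = T₁(V₁/V₂)^(n−1) = 528×(0.130)^0.38 = 243 K; P₂ = P₁(V₁/V₂)^n = 14.0 kPa.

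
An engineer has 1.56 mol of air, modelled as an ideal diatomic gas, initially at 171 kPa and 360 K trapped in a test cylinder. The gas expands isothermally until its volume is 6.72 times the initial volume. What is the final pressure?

V₁ = nRT₁/P₁ = 1.56×8.314×360/171 = 27.3 L.
Isothermal: T stays 360 K; PV = const ⇒ V₂ = 183 L, P₂ = 25.4 kPa.

25.4 kPa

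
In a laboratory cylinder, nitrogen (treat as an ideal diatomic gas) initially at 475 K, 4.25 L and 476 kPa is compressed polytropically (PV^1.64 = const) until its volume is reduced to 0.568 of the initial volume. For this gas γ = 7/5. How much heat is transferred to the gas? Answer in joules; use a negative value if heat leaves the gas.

n = P₁V₁/(RT₁) = 476×4.25/(8.314×475) = 0.512 mol.
Polytropic n=1.64: T₂ = T₁(V₁/V₂)^(n−1) = 475×(1.76)^0.64 = 682 K; P₂ = P₁(V₁/V₂)^n = 1200 kPa.
W = (P₁V₁−P₂V₂)/(n−1) = (476×4.25−1200×2.41)/0.64 = -1380 J.
ΔU = nCvΔT = 0.512×20.8×(682−475) = 2210 J.
Q = ΔU + W = 827 J.

827 J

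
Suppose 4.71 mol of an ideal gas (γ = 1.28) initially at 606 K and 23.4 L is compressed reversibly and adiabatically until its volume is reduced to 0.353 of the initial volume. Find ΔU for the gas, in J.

28700 J

P₁ = nRT₁/V₁ = 4.71×8.314×606/23.4 = 1010 kPa.
Adiabatic: TV^(γ−1) = const ⇒ T₂ = 606×(2.83)^0.280 = 811 K; PV^γ = const ⇒ P₂ = 3850 kPa.
For an ideal gas ΔU = nCvΔT with Cv = R/(γ−1) = 29.7 J/(mol·K).
ΔU = 4.71×29.7×(811−606) = 28700 J.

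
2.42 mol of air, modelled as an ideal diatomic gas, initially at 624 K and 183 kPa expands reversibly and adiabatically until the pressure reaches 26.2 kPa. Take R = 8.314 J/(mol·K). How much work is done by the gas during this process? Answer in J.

13400 J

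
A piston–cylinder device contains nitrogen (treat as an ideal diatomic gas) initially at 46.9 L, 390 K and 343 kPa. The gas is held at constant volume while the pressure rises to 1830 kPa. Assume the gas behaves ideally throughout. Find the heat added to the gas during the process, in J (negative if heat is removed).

n = P₁V₁/(RT₁) = 343×46.9/(8.314×390) = 4.96 mol.
Isochoric: V stays 46.9 L; P/T = const ⇒ T₂ = 2080 K, P₂ = 1830 kPa.
W = 0 (no volume change).
ΔU = nCvΔT = 4.96×20.8×(2080−390) = 174000 J.
Q = ΔU = 174000 J.

174000 J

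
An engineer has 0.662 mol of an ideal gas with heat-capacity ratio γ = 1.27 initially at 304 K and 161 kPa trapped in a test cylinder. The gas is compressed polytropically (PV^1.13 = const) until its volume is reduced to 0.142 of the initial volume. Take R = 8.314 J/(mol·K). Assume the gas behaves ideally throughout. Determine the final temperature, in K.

V₁ = nRT₁/P₁ = 0.662×8.314×304/161 = 10.4 L.
Polytropic n=1.13: T₂ = T₁(V₁/V₂)^(n−1) = 304×(7.04)^0.13 = 392 K; P₂ = P₁(V₁/V₂)^n = 1460 kPa.

392 K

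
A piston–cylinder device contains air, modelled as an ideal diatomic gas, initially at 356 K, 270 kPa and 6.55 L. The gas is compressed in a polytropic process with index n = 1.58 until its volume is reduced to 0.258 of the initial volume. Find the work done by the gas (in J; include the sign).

n = P₁V₁/(RT₁) = 270×6.55/(8.314×356) = 0.598 mol.
Polytropic n=1.58: T₂ = T₁(V₁/V₂)^(n−1) = 356×(3.88)^0.58 = 781 K; P₂ = P₁(V₁/V₂)^n = 2300 kPa.
W = (P₁V₁−P₂V₂)/(n−1) = (270×6.55−2300×1.69)/0.58 = -3640 J.

-3640 J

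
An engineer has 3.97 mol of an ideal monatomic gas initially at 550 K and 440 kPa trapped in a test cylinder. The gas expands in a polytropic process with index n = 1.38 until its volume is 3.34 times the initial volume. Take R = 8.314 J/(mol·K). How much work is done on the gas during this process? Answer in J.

-17600 J

V₁ = nRT₁/P₁ = 3.97×8.314×550/440 = 41.3 L.
Polytropic n=1.38: T₂ = T₁(V₁/V₂)^(n−1) = 550×(0.299)^0.38 = 348 K; P₂ = P₁(V₁/V₂)^n = 83.3 kPa.
W = (P₁V₁−P₂V₂)/(n−1) = (440×41.3−83.3×138)/0.38 = 17600 J.
Work done on the gas = −W_by = -17600 J.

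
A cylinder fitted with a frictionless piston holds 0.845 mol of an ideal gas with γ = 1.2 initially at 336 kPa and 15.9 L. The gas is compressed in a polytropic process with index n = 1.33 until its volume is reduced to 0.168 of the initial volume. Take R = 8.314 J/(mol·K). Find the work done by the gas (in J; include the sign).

T₁ = P₁V₁/(nR) = 336×15.9/(0.845×8.314) = 760 K.
Polytropic n=1.33: T₂ = T₁(V₁/V₂)^(n−1) = 760×(5.95)^0.33 = 1370 K; P₂ = P₁(V₁/V₂)^n = 3600 kPa.
W = (P₁V₁−P₂V₂)/(n−1) = (336×15.9−3600×2.67)/0.33 = -13000 J.

-13000 J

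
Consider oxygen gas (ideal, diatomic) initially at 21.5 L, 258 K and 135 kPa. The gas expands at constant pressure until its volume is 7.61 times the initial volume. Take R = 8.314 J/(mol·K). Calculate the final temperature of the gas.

1960 K

Isobaric: P stays 135 kPa; V/T = const ⇒ T₂ = 1960 K, V₂ = 164 L.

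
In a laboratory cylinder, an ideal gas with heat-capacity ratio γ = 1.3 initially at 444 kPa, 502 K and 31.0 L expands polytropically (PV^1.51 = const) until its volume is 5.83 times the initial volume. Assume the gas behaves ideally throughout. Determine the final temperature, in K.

204 K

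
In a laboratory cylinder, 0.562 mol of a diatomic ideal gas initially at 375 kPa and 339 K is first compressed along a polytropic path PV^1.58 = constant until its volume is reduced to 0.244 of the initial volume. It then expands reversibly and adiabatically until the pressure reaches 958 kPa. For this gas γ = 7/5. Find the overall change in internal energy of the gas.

V₁ = nRT₁/P₁ = 0.562×8.314×339/375 = 4.22 L.
Step 1 — Polytropic n=1.58: T₂ = T₁(V₁/V₂)^(n−1) = 339×(4.10)^0.58 = 768 K; P₂ = P₁(V₁/V₂)^n = 3480 kPa.
W = (P₁V₁−P₂V₂)/(n−1) = (375×4.22−3480×1.03)/0.58 = -3460 J.
ΔU = nCvΔT = 0.562×20.8×(768−339) = 5010 J.
Q = ΔU + W = 1560 J.
State after step 1: P = 3480 kPa, V = 1.03 L, T = 768 K.
Step 2 — Adiabatic: T₂/T₁ = (P₂/P₁)^((γ−1)/γ) ⇒ T₂ = 768×(0.275)^0.286 = 531 K; V₂ = 2.59 L.
ΔU = nCvΔT = 0.562×20.8×(531−768) = -2770 J.
Q = 0 for an adiabatic process, so W = −ΔU = 2770 J.
Net over both steps: W = -690 J, Q = 1560 J, ΔU = 2250 J.

2250 J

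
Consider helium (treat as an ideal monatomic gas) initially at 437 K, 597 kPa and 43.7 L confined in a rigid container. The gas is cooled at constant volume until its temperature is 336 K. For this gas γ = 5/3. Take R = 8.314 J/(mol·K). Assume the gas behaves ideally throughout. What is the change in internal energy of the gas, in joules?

n = P₁V₁/(RT₁) = 597×43.7/(8.314×437) = 7.18 mol.
Isochoric: V stays 43.7 L; P/T = const ⇒ T₂ = 336 K, P₂ = 459 kPa.
For an ideal gas ΔU = nCvΔT with Cv = (3/2)R = 12.5 J/(mol·K).
ΔU = 7.18×12.5×(336−437) = -9040 J.

-9040 J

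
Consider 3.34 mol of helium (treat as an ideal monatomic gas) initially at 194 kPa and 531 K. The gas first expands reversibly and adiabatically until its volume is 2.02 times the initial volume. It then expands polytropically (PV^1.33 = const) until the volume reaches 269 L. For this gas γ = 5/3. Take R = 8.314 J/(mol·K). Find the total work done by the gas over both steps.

13000 J

V₁ = nRT₁/P₁ = 3.34×8.314×531/194 = 76.0 L.
Step 1 — Adiabatic: TV^(γ−1) = const ⇒ T₂ = 531×(0.495)^0.667 = 332 K; PV^γ = const ⇒ P₂ = 60.1 kPa.
ΔU = nCvΔT = 3.34×12.5×(332−531) = -8280 J.
Q = 0 for an adiabatic process, so W = −ΔU = 8280 J.
State after step 1: P = 60.1 kPa, V = 154 L, T = 332 K.
Step 2 — Polytropic n=1.33: T₂ = T₁(V₁/V₂)^(n−1) = 332×(0.571)^0.33 = 276 K; P₂ = P₁(V₁/V₂)^n = 28.5 kPa.
W = (P₁V₁−P₂V₂)/(n−1) = (60.1×154−28.5×269)/0.33 = 4720 J.
ΔU = nCvΔT = 3.34×12.5×(276−332) = -2340 J.
Q = ΔU + W = 2390 J.
Net over both steps: W = 13000 J, Q = 2390 J, ΔU = -10600 J.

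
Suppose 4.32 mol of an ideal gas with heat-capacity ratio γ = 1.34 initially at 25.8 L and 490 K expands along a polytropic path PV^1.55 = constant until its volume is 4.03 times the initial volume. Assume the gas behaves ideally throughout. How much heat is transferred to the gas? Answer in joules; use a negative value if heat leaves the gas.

-10600 J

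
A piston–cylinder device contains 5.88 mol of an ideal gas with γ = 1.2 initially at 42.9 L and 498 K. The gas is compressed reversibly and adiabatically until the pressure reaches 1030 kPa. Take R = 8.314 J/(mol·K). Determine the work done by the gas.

-12700 J

P₁ = nRT₁/V₁ = 5.88×8.314×498/42.9 = 567 kPa.
Adiabatic: T₂/T₁ = (P₂/P₁)^((γ−1)/γ) ⇒ T₂ = 498×(1.82)^0.167 = 550 K; V₂ = 26.1 L.
ΔU = nCvΔT = 5.88×41.6×(550−498) = 12700 J.
Q = 0 for an adiabatic process, so W = −ΔU = -12700 J.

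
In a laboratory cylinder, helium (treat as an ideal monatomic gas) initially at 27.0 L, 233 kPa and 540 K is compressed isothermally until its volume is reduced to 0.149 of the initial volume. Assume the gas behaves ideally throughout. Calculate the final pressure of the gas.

Isothermal: T stays 540 K; PV = const ⇒ V₂ = 4.02 L, P₂ = 1560 kPa.

1560 kPa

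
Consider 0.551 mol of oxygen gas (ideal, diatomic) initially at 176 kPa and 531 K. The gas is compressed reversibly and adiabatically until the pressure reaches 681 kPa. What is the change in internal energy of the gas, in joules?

2870 J

V₁ = nRT₁/P₁ = 0.551×8.314×531/176 = 13.8 L.
Adiabatic: T₂/T₁ = (P₂/P₁)^((γ−1)/γ) ⇒ T₂ = 531×(3.87)^0.286 = 782 K; V₂ = 5.26 L.
For an ideal gas ΔU = nCvΔT with Cv = (5/2)R = 20.8 J/(mol·K).
ΔU = 0.551×20.8×(782−531) = 2870 J.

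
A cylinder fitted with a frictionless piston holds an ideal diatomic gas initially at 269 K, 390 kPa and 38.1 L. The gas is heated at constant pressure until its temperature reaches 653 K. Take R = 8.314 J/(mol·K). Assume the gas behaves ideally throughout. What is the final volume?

Isobaric: P stays 390 kPa; V/T = const ⇒ T₂ = 653 K, V₂ = 92.5 L.

92.5 L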